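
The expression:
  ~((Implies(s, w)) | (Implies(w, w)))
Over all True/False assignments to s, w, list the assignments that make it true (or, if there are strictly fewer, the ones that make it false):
is never true.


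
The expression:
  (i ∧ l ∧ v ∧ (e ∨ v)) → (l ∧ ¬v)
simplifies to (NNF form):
¬i ∨ ¬l ∨ ¬v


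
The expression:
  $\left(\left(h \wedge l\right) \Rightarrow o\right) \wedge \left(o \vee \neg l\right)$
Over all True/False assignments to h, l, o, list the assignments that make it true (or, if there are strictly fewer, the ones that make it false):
is false only for:
  h=False, l=True, o=False;
  h=True, l=True, o=False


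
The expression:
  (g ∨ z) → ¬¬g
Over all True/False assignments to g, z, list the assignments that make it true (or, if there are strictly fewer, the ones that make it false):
is false only for:
  g=False, z=True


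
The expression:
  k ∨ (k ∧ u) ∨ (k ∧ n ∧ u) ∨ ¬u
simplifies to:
k ∨ ¬u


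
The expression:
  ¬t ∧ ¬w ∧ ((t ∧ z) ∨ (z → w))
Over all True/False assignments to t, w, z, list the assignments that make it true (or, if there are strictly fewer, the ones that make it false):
is true only for:
  t=False, w=False, z=False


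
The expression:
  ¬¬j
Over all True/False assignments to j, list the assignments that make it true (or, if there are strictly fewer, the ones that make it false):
is true only for:
  j=True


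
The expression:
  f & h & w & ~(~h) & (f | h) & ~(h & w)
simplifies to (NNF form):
False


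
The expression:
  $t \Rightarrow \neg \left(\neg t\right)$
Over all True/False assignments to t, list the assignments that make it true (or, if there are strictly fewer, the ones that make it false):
is always true.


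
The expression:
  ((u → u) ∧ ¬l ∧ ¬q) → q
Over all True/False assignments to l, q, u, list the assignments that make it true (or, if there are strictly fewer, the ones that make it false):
is false only for:
  l=False, q=False, u=False;
  l=False, q=False, u=True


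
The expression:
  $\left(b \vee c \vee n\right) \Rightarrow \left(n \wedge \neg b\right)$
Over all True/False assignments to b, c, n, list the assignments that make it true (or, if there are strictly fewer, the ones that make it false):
is true only for:
  b=False, c=False, n=False;
  b=False, c=False, n=True;
  b=False, c=True, n=True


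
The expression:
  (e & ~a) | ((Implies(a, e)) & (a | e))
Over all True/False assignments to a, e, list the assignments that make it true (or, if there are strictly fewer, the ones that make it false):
is true only for:
  a=False, e=True;
  a=True, e=True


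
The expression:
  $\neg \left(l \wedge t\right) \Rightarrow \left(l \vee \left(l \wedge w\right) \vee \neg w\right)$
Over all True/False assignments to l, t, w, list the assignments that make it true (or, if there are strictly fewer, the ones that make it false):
is false only for:
  l=False, t=False, w=True;
  l=False, t=True, w=True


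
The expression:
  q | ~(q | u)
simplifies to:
q | ~u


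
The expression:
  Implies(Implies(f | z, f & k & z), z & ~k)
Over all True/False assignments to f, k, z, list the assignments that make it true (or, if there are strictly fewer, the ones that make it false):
is false only for:
  f=False, k=False, z=False;
  f=False, k=True, z=False;
  f=True, k=True, z=True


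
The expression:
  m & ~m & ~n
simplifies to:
False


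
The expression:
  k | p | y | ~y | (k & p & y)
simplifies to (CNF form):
True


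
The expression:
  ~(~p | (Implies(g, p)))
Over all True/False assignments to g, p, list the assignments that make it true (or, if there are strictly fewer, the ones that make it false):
is never true.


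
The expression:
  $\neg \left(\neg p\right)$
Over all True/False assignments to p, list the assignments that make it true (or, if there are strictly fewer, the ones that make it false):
is true only for:
  p=True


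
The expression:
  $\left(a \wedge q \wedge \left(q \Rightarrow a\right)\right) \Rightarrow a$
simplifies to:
$\text{True}$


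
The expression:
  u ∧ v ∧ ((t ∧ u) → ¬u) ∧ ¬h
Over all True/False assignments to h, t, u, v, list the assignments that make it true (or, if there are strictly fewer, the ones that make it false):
is true only for:
  h=False, t=False, u=True, v=True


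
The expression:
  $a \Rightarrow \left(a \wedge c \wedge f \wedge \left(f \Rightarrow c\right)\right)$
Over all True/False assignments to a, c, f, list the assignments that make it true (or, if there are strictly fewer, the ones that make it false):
is false only for:
  a=True, c=False, f=False;
  a=True, c=False, f=True;
  a=True, c=True, f=False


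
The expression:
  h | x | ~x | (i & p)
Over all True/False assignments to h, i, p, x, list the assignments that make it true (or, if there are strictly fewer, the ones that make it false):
is always true.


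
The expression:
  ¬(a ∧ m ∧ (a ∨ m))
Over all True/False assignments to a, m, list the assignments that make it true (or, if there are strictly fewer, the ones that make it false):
is false only for:
  a=True, m=True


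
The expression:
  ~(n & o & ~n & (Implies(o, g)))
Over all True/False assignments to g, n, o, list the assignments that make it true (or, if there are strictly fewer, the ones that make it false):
is always true.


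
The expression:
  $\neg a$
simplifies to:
$\neg a$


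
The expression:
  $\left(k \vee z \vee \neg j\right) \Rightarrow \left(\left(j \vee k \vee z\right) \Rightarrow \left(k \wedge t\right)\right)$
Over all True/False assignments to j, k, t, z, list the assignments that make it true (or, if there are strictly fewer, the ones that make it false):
is true only for:
  j=False, k=False, t=False, z=False;
  j=False, k=False, t=True, z=False;
  j=False, k=True, t=True, z=False;
  j=False, k=True, t=True, z=True;
  j=True, k=False, t=False, z=False;
  j=True, k=False, t=True, z=False;
  j=True, k=True, t=True, z=False;
  j=True, k=True, t=True, z=True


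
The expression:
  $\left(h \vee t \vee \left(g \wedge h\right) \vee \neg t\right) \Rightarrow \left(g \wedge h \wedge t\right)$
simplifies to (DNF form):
$g \wedge h \wedge t$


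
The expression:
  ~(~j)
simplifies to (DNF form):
j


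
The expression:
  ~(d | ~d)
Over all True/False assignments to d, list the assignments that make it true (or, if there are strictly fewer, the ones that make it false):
is never true.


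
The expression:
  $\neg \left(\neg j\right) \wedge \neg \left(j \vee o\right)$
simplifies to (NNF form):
$\text{False}$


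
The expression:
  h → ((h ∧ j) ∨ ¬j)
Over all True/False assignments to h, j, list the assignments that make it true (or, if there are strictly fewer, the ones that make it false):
is always true.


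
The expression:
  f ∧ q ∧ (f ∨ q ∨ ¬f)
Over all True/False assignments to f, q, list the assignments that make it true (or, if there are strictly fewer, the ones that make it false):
is true only for:
  f=True, q=True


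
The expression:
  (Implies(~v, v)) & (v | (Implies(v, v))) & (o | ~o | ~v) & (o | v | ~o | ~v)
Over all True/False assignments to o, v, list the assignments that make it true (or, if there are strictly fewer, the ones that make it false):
is true only for:
  o=False, v=True;
  o=True, v=True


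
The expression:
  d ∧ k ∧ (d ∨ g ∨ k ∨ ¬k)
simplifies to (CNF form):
d ∧ k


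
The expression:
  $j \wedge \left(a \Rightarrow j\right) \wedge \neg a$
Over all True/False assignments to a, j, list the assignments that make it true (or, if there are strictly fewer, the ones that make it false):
is true only for:
  a=False, j=True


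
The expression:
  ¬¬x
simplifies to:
x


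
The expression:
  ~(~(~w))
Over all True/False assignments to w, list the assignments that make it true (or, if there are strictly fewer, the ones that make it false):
is true only for:
  w=False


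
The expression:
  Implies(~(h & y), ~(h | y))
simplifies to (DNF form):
(h & y) | (~h & ~y)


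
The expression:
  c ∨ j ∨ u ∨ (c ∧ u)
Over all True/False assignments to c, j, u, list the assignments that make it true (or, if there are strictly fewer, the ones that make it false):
is false only for:
  c=False, j=False, u=False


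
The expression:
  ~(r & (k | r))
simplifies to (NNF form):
~r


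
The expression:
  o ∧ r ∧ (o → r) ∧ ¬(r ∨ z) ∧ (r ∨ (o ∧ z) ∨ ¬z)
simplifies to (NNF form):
False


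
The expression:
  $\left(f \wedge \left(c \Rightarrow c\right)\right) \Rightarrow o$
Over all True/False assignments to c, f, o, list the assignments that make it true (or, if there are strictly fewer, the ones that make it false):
is false only for:
  c=False, f=True, o=False;
  c=True, f=True, o=False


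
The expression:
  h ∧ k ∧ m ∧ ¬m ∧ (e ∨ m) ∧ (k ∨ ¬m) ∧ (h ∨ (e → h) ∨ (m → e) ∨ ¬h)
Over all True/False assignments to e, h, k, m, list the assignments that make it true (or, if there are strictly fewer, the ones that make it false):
is never true.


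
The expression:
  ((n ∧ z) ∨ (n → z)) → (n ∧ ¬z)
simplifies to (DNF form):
n ∧ ¬z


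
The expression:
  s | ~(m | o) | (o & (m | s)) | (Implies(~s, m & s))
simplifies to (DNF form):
s | (m & o) | (~m & ~o)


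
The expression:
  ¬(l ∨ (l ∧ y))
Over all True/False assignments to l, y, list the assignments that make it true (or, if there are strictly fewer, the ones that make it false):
is true only for:
  l=False, y=False;
  l=False, y=True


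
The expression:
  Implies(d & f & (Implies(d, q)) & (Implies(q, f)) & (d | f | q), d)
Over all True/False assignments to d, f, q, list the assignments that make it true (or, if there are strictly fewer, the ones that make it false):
is always true.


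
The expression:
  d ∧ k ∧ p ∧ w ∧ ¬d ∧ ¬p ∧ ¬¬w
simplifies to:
False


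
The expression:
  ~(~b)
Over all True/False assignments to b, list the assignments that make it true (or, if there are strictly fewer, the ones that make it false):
is true only for:
  b=True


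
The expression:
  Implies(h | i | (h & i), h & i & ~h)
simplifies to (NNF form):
~h & ~i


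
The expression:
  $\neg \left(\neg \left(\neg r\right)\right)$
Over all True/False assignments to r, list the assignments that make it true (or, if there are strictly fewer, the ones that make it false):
is true only for:
  r=False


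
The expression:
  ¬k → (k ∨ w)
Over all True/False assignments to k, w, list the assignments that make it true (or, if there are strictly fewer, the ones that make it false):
is false only for:
  k=False, w=False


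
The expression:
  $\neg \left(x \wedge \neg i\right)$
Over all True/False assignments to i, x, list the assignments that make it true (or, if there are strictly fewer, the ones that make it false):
is false only for:
  i=False, x=True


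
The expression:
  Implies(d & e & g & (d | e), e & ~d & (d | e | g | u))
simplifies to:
~d | ~e | ~g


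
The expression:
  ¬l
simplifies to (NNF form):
¬l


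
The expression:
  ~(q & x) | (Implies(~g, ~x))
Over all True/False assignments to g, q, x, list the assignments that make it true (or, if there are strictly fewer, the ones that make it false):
is false only for:
  g=False, q=True, x=True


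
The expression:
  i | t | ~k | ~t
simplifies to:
True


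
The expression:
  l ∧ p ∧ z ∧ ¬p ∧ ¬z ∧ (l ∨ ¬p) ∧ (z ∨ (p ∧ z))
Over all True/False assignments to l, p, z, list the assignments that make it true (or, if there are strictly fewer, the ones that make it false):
is never true.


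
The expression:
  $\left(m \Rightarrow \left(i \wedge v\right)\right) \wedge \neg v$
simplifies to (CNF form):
$\neg m \wedge \neg v$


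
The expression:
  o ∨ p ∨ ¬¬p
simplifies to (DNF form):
o ∨ p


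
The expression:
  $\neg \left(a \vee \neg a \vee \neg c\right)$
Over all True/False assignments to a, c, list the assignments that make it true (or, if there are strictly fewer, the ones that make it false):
is never true.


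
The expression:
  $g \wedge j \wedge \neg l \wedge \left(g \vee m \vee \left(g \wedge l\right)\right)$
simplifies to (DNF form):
$g \wedge j \wedge \neg l$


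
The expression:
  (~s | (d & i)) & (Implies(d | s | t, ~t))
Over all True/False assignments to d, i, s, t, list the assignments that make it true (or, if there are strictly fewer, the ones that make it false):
is true only for:
  d=False, i=False, s=False, t=False;
  d=False, i=True, s=False, t=False;
  d=True, i=False, s=False, t=False;
  d=True, i=True, s=False, t=False;
  d=True, i=True, s=True, t=False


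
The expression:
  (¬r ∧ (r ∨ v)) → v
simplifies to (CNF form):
True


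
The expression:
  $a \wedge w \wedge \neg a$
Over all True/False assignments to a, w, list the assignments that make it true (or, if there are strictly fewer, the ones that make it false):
is never true.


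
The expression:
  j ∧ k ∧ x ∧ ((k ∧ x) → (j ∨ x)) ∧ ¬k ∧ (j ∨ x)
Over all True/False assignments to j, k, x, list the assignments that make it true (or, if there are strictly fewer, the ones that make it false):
is never true.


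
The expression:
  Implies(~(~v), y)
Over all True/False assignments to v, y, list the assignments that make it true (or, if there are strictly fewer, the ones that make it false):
is false only for:
  v=True, y=False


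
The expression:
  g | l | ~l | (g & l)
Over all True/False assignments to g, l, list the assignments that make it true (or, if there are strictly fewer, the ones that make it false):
is always true.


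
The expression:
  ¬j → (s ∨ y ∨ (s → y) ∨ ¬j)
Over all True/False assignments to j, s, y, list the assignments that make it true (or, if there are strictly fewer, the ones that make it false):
is always true.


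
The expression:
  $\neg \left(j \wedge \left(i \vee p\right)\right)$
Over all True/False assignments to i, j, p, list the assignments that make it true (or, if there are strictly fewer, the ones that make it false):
is false only for:
  i=False, j=True, p=True;
  i=True, j=True, p=False;
  i=True, j=True, p=True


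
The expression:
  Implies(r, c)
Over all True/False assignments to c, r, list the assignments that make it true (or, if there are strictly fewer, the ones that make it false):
is false only for:
  c=False, r=True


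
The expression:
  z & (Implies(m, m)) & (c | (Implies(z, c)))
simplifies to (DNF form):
c & z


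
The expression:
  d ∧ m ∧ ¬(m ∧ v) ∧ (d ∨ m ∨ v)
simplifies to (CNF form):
d ∧ m ∧ ¬v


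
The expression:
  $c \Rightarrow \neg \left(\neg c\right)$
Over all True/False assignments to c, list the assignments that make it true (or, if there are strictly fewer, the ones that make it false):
is always true.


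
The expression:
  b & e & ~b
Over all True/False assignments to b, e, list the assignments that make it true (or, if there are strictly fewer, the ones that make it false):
is never true.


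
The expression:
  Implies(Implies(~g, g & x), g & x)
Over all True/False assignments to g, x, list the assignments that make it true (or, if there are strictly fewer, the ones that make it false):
is false only for:
  g=True, x=False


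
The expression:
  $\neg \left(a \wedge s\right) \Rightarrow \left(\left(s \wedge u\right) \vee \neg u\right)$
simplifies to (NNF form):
$s \vee \neg u$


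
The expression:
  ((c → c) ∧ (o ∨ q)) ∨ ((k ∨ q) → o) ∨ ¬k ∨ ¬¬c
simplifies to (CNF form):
c ∨ o ∨ q ∨ ¬k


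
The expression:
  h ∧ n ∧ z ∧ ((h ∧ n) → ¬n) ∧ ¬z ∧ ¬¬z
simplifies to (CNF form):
False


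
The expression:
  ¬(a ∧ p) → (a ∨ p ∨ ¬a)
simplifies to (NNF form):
True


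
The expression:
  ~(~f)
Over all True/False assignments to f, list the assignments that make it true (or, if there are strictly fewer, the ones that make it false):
is true only for:
  f=True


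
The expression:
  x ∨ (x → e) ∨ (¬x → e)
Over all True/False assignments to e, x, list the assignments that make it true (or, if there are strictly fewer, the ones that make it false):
is always true.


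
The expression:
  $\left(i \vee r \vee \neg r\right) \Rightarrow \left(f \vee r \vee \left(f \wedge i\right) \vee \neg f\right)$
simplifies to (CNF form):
$\text{True}$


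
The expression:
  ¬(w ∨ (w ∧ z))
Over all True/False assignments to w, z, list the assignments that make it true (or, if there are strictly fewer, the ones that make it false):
is true only for:
  w=False, z=False;
  w=False, z=True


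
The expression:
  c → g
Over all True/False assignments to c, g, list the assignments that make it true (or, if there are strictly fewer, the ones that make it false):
is false only for:
  c=True, g=False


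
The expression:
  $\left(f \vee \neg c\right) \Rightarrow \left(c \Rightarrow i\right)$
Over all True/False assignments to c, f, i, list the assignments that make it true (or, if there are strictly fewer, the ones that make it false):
is false only for:
  c=True, f=True, i=False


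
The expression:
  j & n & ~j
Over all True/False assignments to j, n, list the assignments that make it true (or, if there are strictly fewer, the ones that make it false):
is never true.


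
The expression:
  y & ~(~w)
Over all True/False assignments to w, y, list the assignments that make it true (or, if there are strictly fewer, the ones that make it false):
is true only for:
  w=True, y=True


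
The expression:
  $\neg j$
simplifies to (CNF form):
$\neg j$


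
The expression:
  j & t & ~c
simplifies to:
j & t & ~c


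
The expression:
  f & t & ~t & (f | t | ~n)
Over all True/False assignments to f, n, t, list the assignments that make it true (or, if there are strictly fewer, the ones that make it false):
is never true.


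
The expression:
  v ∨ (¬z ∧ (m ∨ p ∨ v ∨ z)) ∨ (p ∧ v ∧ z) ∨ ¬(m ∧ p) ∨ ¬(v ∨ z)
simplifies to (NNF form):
v ∨ ¬m ∨ ¬p ∨ ¬z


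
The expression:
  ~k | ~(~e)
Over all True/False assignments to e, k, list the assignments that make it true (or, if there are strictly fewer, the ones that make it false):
is false only for:
  e=False, k=True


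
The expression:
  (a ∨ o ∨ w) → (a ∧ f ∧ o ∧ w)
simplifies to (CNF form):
(a ∨ ¬w) ∧ (f ∨ ¬w) ∧ (o ∨ ¬a) ∧ (w ∨ ¬o)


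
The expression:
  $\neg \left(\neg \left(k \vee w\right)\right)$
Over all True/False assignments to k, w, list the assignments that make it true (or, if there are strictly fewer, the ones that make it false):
is false only for:
  k=False, w=False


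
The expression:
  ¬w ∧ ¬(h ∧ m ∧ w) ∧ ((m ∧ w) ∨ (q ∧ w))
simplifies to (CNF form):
False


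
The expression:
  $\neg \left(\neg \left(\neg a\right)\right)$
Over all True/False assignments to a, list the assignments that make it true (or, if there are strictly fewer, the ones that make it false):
is true only for:
  a=False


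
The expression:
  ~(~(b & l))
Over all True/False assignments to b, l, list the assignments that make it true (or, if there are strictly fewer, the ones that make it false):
is true only for:
  b=True, l=True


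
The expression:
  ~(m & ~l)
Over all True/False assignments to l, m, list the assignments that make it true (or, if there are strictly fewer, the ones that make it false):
is false only for:
  l=False, m=True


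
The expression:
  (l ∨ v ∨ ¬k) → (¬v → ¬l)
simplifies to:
v ∨ ¬l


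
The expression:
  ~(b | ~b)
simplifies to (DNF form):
False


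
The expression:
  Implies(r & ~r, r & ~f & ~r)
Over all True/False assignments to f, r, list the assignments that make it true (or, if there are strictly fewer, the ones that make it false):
is always true.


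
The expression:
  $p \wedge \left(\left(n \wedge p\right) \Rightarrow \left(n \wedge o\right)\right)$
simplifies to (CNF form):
$p \wedge \left(o \vee \neg n\right)$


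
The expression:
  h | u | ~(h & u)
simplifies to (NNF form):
True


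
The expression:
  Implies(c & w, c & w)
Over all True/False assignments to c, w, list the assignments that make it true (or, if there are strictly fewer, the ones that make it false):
is always true.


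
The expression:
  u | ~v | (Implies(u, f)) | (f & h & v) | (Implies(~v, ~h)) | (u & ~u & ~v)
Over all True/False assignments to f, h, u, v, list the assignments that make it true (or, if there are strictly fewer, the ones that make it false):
is always true.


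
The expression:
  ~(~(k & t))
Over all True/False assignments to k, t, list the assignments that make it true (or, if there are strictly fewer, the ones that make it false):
is true only for:
  k=True, t=True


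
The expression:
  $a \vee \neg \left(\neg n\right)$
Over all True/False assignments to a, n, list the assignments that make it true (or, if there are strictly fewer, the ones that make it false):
is false only for:
  a=False, n=False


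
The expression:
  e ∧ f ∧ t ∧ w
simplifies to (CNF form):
e ∧ f ∧ t ∧ w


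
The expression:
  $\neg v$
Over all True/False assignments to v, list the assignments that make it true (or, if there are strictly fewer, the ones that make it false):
is true only for:
  v=False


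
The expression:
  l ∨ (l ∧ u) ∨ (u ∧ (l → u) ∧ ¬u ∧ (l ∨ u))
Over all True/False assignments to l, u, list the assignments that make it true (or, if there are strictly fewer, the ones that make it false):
is true only for:
  l=True, u=False;
  l=True, u=True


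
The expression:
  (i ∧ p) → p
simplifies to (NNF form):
True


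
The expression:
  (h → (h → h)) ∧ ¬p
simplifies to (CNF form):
¬p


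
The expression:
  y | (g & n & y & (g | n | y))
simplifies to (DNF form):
y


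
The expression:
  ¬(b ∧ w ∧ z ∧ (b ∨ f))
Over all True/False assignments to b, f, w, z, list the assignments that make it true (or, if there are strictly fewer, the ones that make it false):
is false only for:
  b=True, f=False, w=True, z=True;
  b=True, f=True, w=True, z=True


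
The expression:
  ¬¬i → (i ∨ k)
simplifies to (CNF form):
True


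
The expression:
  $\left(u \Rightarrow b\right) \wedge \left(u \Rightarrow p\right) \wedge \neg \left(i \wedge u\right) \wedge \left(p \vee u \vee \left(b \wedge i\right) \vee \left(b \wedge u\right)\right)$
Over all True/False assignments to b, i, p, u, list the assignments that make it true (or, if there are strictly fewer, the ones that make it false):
is true only for:
  b=False, i=False, p=True, u=False;
  b=False, i=True, p=True, u=False;
  b=True, i=False, p=True, u=False;
  b=True, i=False, p=True, u=True;
  b=True, i=True, p=False, u=False;
  b=True, i=True, p=True, u=False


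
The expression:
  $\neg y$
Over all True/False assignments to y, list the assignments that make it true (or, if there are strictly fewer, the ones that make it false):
is true only for:
  y=False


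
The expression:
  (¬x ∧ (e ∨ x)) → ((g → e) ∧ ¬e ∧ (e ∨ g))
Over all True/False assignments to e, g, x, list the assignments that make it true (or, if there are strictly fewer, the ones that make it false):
is false only for:
  e=True, g=False, x=False;
  e=True, g=True, x=False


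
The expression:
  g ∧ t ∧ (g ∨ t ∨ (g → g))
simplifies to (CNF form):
g ∧ t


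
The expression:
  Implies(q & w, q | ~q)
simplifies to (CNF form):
True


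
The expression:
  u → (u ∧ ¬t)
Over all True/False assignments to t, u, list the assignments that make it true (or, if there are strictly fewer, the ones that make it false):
is false only for:
  t=True, u=True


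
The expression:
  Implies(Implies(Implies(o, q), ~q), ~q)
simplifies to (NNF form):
True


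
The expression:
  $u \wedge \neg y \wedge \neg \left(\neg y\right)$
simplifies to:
$\text{False}$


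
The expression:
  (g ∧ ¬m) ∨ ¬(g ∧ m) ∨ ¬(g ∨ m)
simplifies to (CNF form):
¬g ∨ ¬m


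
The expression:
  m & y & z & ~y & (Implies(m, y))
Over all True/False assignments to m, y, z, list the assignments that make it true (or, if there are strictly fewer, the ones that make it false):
is never true.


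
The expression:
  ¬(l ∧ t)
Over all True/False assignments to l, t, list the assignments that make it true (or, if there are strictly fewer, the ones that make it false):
is false only for:
  l=True, t=True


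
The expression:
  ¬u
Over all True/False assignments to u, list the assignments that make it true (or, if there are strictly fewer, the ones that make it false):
is true only for:
  u=False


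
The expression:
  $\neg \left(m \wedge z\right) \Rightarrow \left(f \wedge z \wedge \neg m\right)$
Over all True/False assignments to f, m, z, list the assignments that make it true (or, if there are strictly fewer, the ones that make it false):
is true only for:
  f=False, m=True, z=True;
  f=True, m=False, z=True;
  f=True, m=True, z=True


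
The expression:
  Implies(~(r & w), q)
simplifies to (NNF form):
q | (r & w)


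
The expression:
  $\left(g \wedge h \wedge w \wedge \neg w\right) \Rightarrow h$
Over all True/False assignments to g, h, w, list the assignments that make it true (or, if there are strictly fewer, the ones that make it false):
is always true.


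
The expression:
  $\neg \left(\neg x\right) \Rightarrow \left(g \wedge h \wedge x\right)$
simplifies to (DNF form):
$\left(g \wedge h\right) \vee \neg x$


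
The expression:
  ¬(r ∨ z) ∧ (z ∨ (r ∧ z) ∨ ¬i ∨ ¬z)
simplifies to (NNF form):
¬r ∧ ¬z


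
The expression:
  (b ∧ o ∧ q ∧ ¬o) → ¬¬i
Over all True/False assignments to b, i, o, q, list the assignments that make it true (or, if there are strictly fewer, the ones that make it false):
is always true.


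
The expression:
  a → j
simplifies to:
j ∨ ¬a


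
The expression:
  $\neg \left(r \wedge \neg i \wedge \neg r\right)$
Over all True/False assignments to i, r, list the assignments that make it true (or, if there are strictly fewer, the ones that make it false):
is always true.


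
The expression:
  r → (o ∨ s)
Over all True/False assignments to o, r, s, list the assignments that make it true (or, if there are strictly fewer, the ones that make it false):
is false only for:
  o=False, r=True, s=False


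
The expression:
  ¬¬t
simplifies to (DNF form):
t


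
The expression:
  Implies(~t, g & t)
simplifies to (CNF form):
t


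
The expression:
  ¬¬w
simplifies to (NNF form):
w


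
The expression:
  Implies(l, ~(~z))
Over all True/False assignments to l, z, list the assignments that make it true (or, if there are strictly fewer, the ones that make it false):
is false only for:
  l=True, z=False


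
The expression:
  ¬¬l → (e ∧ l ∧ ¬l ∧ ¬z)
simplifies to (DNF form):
¬l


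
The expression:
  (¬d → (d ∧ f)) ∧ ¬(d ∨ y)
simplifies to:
False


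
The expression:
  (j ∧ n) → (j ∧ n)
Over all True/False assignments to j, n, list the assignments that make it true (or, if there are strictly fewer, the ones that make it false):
is always true.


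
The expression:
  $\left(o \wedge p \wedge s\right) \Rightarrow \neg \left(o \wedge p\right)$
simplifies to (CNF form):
$\neg o \vee \neg p \vee \neg s$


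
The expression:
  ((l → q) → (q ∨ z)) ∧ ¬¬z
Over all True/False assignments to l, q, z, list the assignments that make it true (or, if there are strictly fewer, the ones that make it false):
is true only for:
  l=False, q=False, z=True;
  l=False, q=True, z=True;
  l=True, q=False, z=True;
  l=True, q=True, z=True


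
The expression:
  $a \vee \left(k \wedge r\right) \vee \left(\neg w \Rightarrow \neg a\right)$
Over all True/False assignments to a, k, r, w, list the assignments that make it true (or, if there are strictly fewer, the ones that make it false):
is always true.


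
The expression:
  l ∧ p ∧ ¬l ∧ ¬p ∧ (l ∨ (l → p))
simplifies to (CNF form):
False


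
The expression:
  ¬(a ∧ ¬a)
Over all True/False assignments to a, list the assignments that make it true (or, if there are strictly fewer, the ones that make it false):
is always true.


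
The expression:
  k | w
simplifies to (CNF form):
k | w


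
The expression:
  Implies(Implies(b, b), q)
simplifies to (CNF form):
q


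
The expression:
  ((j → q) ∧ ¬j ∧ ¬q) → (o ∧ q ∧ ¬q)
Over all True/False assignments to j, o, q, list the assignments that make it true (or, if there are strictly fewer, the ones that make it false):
is false only for:
  j=False, o=False, q=False;
  j=False, o=True, q=False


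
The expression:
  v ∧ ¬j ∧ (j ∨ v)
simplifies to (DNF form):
v ∧ ¬j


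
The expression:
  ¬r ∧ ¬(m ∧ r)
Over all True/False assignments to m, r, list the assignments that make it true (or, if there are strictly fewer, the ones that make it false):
is true only for:
  m=False, r=False;
  m=True, r=False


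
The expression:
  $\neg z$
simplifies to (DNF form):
$\neg z$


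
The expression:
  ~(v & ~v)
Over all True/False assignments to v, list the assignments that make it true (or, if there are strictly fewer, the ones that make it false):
is always true.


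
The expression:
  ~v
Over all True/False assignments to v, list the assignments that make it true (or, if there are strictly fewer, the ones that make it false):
is true only for:
  v=False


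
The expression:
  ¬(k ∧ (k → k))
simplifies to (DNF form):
¬k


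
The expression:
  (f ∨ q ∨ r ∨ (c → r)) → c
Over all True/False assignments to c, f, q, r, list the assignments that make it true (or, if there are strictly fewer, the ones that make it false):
is true only for:
  c=True, f=False, q=False, r=False;
  c=True, f=False, q=False, r=True;
  c=True, f=False, q=True, r=False;
  c=True, f=False, q=True, r=True;
  c=True, f=True, q=False, r=False;
  c=True, f=True, q=False, r=True;
  c=True, f=True, q=True, r=False;
  c=True, f=True, q=True, r=True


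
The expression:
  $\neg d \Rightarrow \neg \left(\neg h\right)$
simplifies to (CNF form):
$d \vee h$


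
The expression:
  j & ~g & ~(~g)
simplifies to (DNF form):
False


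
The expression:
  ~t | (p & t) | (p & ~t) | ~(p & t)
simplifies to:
True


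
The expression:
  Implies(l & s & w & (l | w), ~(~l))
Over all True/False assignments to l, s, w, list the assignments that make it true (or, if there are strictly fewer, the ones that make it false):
is always true.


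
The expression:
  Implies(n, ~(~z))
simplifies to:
z | ~n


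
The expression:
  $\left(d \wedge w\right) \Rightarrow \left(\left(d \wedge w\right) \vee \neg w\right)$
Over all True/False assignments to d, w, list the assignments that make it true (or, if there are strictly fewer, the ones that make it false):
is always true.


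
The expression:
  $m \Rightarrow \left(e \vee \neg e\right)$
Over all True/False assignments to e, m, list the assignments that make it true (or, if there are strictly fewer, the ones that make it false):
is always true.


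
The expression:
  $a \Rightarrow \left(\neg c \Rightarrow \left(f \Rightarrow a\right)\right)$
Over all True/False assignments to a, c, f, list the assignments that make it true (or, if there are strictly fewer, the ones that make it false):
is always true.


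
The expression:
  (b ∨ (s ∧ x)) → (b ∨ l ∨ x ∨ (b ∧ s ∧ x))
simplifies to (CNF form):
True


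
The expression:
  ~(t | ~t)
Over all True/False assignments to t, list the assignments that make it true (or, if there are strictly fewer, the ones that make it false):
is never true.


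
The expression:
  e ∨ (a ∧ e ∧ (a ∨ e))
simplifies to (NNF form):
e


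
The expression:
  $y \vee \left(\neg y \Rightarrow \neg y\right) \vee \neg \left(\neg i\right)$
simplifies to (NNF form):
$\text{True}$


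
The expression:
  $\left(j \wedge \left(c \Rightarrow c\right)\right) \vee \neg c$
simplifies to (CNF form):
$j \vee \neg c$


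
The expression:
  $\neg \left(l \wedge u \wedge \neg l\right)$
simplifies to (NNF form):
$\text{True}$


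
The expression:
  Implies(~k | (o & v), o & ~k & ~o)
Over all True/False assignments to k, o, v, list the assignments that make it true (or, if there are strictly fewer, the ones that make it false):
is true only for:
  k=True, o=False, v=False;
  k=True, o=False, v=True;
  k=True, o=True, v=False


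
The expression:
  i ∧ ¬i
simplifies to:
False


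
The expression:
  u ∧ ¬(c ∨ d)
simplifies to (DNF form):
u ∧ ¬c ∧ ¬d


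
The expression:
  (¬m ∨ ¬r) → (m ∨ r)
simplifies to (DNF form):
m ∨ r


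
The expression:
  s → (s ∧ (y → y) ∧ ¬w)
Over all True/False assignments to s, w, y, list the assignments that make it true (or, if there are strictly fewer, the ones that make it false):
is false only for:
  s=True, w=True, y=False;
  s=True, w=True, y=True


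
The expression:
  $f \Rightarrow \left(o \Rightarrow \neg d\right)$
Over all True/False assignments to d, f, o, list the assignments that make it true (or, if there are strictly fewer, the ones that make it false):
is false only for:
  d=True, f=True, o=True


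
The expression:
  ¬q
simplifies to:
¬q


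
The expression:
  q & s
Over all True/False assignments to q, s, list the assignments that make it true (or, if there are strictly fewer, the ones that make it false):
is true only for:
  q=True, s=True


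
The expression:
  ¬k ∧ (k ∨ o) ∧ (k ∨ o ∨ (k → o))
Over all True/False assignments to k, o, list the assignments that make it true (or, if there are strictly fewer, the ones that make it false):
is true only for:
  k=False, o=True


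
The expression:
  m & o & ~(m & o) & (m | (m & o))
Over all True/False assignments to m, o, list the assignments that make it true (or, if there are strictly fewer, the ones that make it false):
is never true.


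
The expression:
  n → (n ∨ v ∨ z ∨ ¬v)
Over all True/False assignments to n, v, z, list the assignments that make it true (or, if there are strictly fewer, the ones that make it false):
is always true.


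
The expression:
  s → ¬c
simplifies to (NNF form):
¬c ∨ ¬s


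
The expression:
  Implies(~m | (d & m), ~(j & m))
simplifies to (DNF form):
~d | ~j | ~m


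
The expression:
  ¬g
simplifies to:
¬g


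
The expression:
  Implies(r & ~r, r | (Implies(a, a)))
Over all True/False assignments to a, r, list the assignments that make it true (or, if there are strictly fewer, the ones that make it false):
is always true.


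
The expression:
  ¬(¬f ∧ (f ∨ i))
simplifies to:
f ∨ ¬i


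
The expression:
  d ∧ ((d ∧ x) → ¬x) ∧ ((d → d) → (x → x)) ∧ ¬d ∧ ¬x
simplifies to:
False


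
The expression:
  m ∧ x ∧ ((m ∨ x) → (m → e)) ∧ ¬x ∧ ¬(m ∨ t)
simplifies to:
False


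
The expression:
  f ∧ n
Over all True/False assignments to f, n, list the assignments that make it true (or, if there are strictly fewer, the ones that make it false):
is true only for:
  f=True, n=True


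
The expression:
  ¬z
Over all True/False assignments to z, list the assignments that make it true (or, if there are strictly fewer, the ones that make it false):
is true only for:
  z=False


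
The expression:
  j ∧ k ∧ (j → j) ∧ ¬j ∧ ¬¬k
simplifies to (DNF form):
False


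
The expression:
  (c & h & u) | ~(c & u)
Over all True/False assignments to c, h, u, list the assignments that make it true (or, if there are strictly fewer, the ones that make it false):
is false only for:
  c=True, h=False, u=True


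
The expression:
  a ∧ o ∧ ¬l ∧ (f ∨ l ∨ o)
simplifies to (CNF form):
a ∧ o ∧ ¬l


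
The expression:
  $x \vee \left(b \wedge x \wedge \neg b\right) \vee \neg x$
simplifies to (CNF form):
$\text{True}$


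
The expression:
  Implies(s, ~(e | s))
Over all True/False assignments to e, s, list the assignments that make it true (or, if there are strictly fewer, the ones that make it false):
is true only for:
  e=False, s=False;
  e=True, s=False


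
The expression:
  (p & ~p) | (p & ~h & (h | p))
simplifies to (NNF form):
p & ~h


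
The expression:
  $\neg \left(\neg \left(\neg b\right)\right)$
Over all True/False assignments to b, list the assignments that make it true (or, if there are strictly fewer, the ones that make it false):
is true only for:
  b=False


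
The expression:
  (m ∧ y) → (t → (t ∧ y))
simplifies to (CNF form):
True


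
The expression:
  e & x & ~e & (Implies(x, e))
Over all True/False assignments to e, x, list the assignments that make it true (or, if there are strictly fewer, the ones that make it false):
is never true.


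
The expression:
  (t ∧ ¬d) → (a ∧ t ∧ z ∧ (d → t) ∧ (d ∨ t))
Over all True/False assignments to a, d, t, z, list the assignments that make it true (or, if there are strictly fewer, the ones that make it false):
is false only for:
  a=False, d=False, t=True, z=False;
  a=False, d=False, t=True, z=True;
  a=True, d=False, t=True, z=False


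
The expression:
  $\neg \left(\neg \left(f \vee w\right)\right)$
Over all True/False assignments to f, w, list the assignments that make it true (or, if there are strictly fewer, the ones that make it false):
is false only for:
  f=False, w=False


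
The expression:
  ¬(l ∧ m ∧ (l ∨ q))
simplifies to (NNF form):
¬l ∨ ¬m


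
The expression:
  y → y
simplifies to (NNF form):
True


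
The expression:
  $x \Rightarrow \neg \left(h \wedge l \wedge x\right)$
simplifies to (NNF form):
$\neg h \vee \neg l \vee \neg x$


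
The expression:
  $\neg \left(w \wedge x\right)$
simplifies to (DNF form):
$\neg w \vee \neg x$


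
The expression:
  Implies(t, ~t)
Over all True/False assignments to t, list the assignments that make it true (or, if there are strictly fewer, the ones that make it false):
is true only for:
  t=False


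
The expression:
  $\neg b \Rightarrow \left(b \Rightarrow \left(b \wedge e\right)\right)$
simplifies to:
$\text{True}$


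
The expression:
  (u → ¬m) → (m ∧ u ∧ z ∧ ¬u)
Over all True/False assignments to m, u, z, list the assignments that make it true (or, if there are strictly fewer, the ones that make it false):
is true only for:
  m=True, u=True, z=False;
  m=True, u=True, z=True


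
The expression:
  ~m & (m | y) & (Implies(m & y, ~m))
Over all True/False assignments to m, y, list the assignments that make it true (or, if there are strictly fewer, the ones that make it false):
is true only for:
  m=False, y=True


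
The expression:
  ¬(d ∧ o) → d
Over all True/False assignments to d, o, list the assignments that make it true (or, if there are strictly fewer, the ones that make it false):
is true only for:
  d=True, o=False;
  d=True, o=True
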